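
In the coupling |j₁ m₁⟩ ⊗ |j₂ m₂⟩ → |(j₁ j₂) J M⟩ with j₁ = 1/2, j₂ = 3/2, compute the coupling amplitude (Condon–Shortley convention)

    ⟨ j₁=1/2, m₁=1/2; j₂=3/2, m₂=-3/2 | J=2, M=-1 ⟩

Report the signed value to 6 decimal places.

+√(1/4) = +0.500000

√[5·0!1!3!/5! · 1!0!0!3!1!3!] = √(9)
  +(−1)^0/∏(0,0,0,0,1,3)! = 1/6  (running 1/6)
⟨..|..⟩ = √(9)·(1/6) = +0.500000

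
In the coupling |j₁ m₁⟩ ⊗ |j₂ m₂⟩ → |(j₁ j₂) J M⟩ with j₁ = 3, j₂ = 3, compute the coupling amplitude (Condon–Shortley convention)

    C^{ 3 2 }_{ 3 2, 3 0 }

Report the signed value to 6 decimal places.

-0.408248  (= −√(1/6))

j₁+j₂−J=3  J+j₁−j₂=3  J−j₁+j₂=3  j₁+j₂+J+1=10
(j₁±m₁, j₂±m₂, J±M) = (5,1,3,3,5,1)
P² = 216
sum k=0..1:
  [0] +1/72 = 1/72
  [1] −1/24 = -1/24
S = -1/36
C² = P²·S² = 1/6 ; C = -0.408248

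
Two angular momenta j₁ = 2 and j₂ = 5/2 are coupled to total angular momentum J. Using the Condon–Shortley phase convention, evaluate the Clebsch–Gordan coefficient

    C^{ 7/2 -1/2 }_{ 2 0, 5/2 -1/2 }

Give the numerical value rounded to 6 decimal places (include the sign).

+0.195180  (= +√(4/105))

√[8·1!3!4!/9! · 2!2!2!3!3!4!] = √(768/35)
  +(−1)^0/∏(0,1,2,2,1,2)! = 1/8  (running 1/8)
  +(−1)^1/∏(1,0,1,1,2,3)! = -1/12  (running 1/24)
⟨..|..⟩ = √(768/35)·(1/24) = +0.195180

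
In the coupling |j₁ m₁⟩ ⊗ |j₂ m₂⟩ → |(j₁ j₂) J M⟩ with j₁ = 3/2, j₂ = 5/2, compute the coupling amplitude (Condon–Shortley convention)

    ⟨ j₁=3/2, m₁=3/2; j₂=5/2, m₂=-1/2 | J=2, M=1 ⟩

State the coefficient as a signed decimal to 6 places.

j₁+j₂−J=2  J+j₁−j₂=1  J−j₁+j₂=3  j₁+j₂+J+1=7
(j₁±m₁, j₂±m₂, J±M) = (3,0,2,3,3,1)
P² = 36/7
sum k=0..0:
  [0] +1/4 = 1/4
S = 1/4
C² = P²·S² = 9/28 ; C = +0.566947

+√(9/28) ≈ +0.566947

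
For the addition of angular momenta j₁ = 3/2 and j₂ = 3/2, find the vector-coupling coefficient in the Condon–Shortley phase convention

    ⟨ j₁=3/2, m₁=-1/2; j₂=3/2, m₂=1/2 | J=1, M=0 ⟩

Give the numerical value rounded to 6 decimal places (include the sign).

−√(1/20) = -0.223607

j₁+j₂−J=2  J+j₁−j₂=1  J−j₁+j₂=1  j₁+j₂+J+1=5
(j₁±m₁, j₂±m₂, J±M) = (1,2,2,1,1,1)
P² = 1/5
sum k=1..2:
  [1] −1/1 = -1
  [2] +1/2 = 1/2
S = -1/2
C² = P²·S² = 1/20 ; C = -0.223607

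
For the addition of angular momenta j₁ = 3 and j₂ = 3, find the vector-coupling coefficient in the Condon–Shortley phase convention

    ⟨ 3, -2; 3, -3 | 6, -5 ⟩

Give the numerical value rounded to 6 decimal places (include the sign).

+√(1/2) = +0.707107

√[13·0!6!6!/13! · 1!5!0!6!1!11!] = √(3732480000)
  +(−1)^0/∏(0,0,5,0,1,6)! = 1/86400  (running 1/86400)
⟨..|..⟩ = √(3732480000)·(1/86400) = +0.707107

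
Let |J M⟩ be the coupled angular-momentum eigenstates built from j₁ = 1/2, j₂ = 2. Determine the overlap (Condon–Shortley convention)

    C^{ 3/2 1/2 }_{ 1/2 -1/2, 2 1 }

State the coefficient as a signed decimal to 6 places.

−√(3/5) = -0.774597

j₁+j₂−J=1  J+j₁−j₂=0  J−j₁+j₂=3  j₁+j₂+J+1=5
(j₁±m₁, j₂±m₂, J±M) = (0,1,3,1,2,1)
P² = 12/5
sum k=1..1:
  [1] −1/2 = -1/2
S = -1/2
C² = P²·S² = 3/5 ; C = -0.774597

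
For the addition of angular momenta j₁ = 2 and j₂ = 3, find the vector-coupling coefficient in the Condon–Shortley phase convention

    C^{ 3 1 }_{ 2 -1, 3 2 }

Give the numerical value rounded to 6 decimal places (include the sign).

j₁+j₂−J=2  J+j₁−j₂=2  J−j₁+j₂=4  j₁+j₂+J+1=9
(j₁±m₁, j₂±m₂, J±M) = (1,3,5,1,4,2)
P² = 64
sum k=1..2:
  [1] −1/48 = -1/48
  [2] +1/12 = 1/12
S = 1/16
C² = P²·S² = 1/4 ; C = +0.500000

+√(1/4) ≈ +0.500000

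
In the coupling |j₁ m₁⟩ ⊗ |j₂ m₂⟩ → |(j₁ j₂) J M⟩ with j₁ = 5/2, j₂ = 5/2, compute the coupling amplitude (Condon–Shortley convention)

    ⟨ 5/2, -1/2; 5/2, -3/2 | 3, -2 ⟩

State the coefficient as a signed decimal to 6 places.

√[7·2!3!3!/9! · 2!3!1!4!1!5!] = √(48)
  +(−1)^0/∏(0,2,3,1,0,2)! = 1/24  (running 1/24)
  +(−1)^1/∏(1,1,2,0,1,3)! = -1/12  (running -1/24)
⟨..|..⟩ = √(48)·(-1/24) = -0.288675

−√(1/12) = -0.288675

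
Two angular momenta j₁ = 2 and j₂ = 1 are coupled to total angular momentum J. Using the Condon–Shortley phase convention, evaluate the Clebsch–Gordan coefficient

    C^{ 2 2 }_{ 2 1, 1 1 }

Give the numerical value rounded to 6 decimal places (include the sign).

j₁+j₂−J=1  J+j₁−j₂=3  J−j₁+j₂=1  j₁+j₂+J+1=6
(j₁±m₁, j₂±m₂, J±M) = (3,1,2,0,4,0)
P² = 12
sum k=1..1:
  [1] −1/6 = -1/6
S = -1/6
C² = P²·S² = 1/3 ; C = -0.577350

−√(1/3) = -0.577350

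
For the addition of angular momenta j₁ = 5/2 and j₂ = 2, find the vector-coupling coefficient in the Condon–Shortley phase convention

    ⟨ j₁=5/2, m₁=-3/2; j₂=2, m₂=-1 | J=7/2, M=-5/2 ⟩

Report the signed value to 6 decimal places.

triangle: 1!·4!·3!/9! = 144/362880
(j±m)!: 1!·4!·1!·3!·1!·6! = 103680
prefactor² = (2J+1)·Δ·N² = 2304/7
  k=0: +1/(0!·1!·4!·1!·0!·2!) = 1/48
  k=1: −1/(1!·0!·3!·0!·1!·3!) = -1/36
Σ = -1/144  ⇒  CG² = 2304/7·(-1/144)² = 1/63
CG = −√(1/63) = -0.125988

-0.125988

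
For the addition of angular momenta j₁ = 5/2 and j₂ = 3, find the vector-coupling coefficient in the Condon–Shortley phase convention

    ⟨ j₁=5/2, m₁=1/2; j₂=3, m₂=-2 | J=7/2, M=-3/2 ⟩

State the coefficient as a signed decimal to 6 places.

+√(2/21) ≈ +0.308607

triangle: 2!*3!*4!/10! = 288/3628800
(j±m)!: 3!*2!*1!*5!*2!*5! = 345600
prefactor² = (2J+1)*Δ*N² = 1536/7
  k=0: +1/(0!*2!*2!*1!*1!*3!) = 1/24
  k=1: −1/(1!*1!*1!*0!*2!*4!) = -1/48
Σ = 1/48  ⇒  CG² = 1536/7*1/48² = 2/21
CG = +√(2/21) = +0.308607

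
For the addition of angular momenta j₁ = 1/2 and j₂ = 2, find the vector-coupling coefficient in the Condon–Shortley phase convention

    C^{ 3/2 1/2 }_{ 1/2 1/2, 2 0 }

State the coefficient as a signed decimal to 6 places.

√[4·1!0!3!/5! · 1!0!2!2!2!1!] = √(8/5)
  +(−1)^0/∏(0,1,0,2,0,1)! = 1/2  (running 1/2)
⟨..|..⟩ = √(8/5)·(1/2) = +0.632456

+0.632456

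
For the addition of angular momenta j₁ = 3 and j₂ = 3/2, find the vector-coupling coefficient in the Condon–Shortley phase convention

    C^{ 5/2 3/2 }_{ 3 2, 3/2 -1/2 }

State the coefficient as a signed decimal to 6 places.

j₁+j₂−J=2  J+j₁−j₂=4  J−j₁+j₂=1  j₁+j₂+J+1=8
(j₁±m₁, j₂±m₂, J±M) = (5,1,1,2,4,1)
P² = 288/7
sum k=0..1:
  [0] +1/12 = 1/12
  [1] −1/24 = -1/24
S = 1/24
C² = P²·S² = 1/14 ; C = +0.267261

+√(1/14) ≈ +0.267261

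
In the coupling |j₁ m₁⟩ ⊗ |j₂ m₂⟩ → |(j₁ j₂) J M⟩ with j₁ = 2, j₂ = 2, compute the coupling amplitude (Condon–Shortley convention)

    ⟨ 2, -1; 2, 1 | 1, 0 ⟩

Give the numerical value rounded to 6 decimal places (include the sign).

√[3·3!1!1!/6! · 1!3!3!1!1!1!] = √(9/10)
  +(−1)^2/∏(2,1,1,1,0,0)! = 1/2  (running 1/2)
  +(−1)^3/∏(3,0,0,0,1,1)! = -1/6  (running 1/3)
⟨..|..⟩ = √(9/10)·(1/3) = +0.316228

+√(1/10) = +0.316228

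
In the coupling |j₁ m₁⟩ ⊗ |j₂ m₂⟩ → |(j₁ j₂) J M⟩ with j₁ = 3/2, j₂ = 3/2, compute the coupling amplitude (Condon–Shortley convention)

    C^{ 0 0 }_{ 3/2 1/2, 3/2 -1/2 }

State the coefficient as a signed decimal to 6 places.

−√(1/4) ≈ -0.500000

triangle: 3!*0!*0!/4! = 6/24
(j±m)!: 2!*1!*1!*2!*0!*0! = 4
prefactor² = (2J+1)*Δ*N² = 1
  k=1: −1/(1!*2!*0!*0!*0!*0!) = -1/2
Σ = -1/2  ⇒  CG² = 1*(-1/2)² = 1/4
CG = −√(1/4) = -0.500000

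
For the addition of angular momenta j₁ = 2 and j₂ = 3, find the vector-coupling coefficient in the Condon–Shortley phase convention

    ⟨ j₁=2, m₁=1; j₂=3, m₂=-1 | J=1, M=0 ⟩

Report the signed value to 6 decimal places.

−√(8/35) = -0.478091

triangle: 4!·0!·2!/7! = 48/5040
(j±m)!: 3!·1!·2!·4!·1!·1! = 288
prefactor² = (2J+1)·Δ·N² = 288/35
  k=1: −1/(1!·3!·0!·1!·0!·1!) = -1/6
Σ = -1/6  ⇒  CG² = 288/35·(-1/6)² = 8/35
CG = −√(8/35) = -0.478091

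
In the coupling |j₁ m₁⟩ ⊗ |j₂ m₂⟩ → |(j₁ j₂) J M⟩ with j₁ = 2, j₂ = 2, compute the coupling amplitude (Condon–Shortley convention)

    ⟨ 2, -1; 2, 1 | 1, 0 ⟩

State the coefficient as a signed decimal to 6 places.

+√(1/10) ≈ +0.316228

√[3·3!1!1!/6! · 1!3!3!1!1!1!] = √(9/10)
  +(−1)^2/∏(2,1,1,1,0,0)! = 1/2  (running 1/2)
  +(−1)^3/∏(3,0,0,0,1,1)! = -1/6  (running 1/3)
⟨..|..⟩ = √(9/10)·(1/3) = +0.316228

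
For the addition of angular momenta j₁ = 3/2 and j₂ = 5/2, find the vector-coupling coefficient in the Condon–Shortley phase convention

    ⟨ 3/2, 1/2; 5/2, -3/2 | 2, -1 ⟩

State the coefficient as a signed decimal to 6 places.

√[5·2!1!3!/7! · 2!1!1!4!1!3!] = √(24/7)
  +(−1)^0/∏(0,2,1,1,0,2)! = 1/4  (running 1/4)
  +(−1)^1/∏(1,1,0,0,1,3)! = -1/6  (running 1/12)
⟨..|..⟩ = √(24/7)·(1/12) = +0.154303

+√(1/42) ≈ +0.154303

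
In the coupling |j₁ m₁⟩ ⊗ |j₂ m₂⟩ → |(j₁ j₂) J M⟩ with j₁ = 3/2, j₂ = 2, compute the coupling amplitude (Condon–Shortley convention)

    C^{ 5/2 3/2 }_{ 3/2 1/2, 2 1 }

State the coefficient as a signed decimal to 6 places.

-0.169031  (= −√(1/35))

triangle: 1!·2!·3!/7! = 12/5040
(j±m)!: 2!·1!·3!·1!·4!·1! = 288
prefactor² = (2J+1)·Δ·N² = 144/35
  k=0: +1/(0!·1!·1!·3!·1!·0!) = 1/6
  k=1: −1/(1!·0!·0!·2!·2!·1!) = -1/4
Σ = -1/12  ⇒  CG² = 144/35·(-1/12)² = 1/35
CG = −√(1/35) = -0.169031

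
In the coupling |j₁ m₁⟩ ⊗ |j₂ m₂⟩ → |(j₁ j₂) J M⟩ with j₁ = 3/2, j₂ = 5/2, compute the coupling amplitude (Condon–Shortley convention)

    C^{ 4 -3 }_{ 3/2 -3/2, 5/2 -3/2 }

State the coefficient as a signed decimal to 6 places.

+0.790569

triangle: 0!·3!·5!/9! = 720/362880
(j±m)!: 0!·3!·1!·4!·1!·7! = 725760
prefactor² = (2J+1)·Δ·N² = 12960
  k=0: +1/(0!·0!·3!·1!·0!·4!) = 1/144
Σ = 1/144  ⇒  CG² = 12960·1/144² = 5/8
CG = +√(5/8) = +0.790569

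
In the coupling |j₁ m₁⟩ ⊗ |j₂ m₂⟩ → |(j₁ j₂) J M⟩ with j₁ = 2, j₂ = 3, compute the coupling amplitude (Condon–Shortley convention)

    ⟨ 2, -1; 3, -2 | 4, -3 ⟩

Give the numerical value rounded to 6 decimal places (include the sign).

+√(1/20) = +0.223607

triangle: 1!·3!·5!/10! = 720/3628800
(j±m)!: 1!·3!·1!·5!·1!·7! = 3628800
prefactor² = (2J+1)·Δ·N² = 6480
  k=0: +1/(0!·1!·3!·1!·0!·4!) = 1/144
  k=1: −1/(1!·0!·2!·0!·1!·5!) = -1/240
Σ = 1/360  ⇒  CG² = 6480·1/360² = 1/20
CG = +√(1/20) = +0.223607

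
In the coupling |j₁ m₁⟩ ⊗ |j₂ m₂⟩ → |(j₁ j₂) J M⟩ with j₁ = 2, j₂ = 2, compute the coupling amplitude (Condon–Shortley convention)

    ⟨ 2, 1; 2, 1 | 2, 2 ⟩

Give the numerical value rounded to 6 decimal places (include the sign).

−√(3/7) = -0.654654

√[5·2!2!2!/7! · 3!1!3!1!4!0!] = √(48/7)
  +(−1)^1/∏(1,1,0,2,2,0)! = -1/4  (running -1/4)
⟨..|..⟩ = √(48/7)·(-1/4) = -0.654654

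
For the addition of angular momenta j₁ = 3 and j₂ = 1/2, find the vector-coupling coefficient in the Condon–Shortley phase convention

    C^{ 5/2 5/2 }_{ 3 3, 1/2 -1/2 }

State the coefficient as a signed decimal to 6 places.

j₁+j₂−J=1  J+j₁−j₂=5  J−j₁+j₂=0  j₁+j₂+J+1=7
(j₁±m₁, j₂±m₂, J±M) = (6,0,0,1,5,0)
P² = 86400/7
sum k=0..0:
  [0] +1/120 = 1/120
S = 1/120
C² = P²·S² = 6/7 ; C = +0.925820

+0.925820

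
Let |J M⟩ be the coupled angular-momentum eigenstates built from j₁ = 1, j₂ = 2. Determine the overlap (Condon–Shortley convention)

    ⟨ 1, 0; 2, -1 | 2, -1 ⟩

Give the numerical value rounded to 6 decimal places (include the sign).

j₁+j₂−J=1  J+j₁−j₂=1  J−j₁+j₂=3  j₁+j₂+J+1=6
(j₁±m₁, j₂±m₂, J±M) = (1,1,1,3,1,3)
P² = 3/2
sum k=0..1:
  [0] +1/2 = 1/2
  [1] −1/6 = -1/6
S = 1/3
C² = P²·S² = 1/6 ; C = +0.408248

+√(1/6) ≈ +0.408248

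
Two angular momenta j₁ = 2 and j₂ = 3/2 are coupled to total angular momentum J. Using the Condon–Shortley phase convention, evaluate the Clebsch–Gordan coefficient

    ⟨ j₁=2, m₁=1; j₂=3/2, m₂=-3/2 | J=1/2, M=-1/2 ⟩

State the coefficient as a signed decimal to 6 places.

triangle: 3!*1!*0!/5! = 6/120
(j±m)!: 3!*1!*0!*3!*0!*1! = 36
prefactor² = (2J+1)*Δ*N² = 18/5
  k=0: +1/(0!*3!*1!*0!*0!*0!) = 1/6
Σ = 1/6  ⇒  CG² = 18/5*1/6² = 1/10
CG = +√(1/10) = +0.316228

+0.316228  (= +√(1/10))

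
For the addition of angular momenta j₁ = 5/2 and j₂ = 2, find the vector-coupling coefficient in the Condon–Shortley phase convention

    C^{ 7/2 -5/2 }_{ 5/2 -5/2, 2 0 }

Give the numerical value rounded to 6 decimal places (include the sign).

-0.690066  (= −√(10/21))

√[8·1!4!3!/9! · 0!5!2!2!1!6!] = √(7680/7)
  +(−1)^1/∏(1,0,4,1,0,2)! = -1/48  (running -1/48)
⟨..|..⟩ = √(7680/7)·(-1/48) = -0.690066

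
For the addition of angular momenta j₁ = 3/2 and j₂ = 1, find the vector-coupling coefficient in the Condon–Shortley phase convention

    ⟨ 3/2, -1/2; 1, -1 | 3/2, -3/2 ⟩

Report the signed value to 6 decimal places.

+0.632456

j₁+j₂−J=1  J+j₁−j₂=2  J−j₁+j₂=1  j₁+j₂+J+1=5
(j₁±m₁, j₂±m₂, J±M) = (1,2,0,2,0,3)
P² = 8/5
sum k=0..0:
  [0] +1/2 = 1/2
S = 1/2
C² = P²·S² = 2/5 ; C = +0.632456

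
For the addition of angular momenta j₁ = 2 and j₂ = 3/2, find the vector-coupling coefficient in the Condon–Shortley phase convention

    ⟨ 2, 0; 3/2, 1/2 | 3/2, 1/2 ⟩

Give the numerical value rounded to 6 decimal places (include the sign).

−√(1/5) = -0.447214

√[4·2!2!1!/6! · 2!2!2!1!2!1!] = √(16/45)
  +(−1)^1/∏(1,1,1,1,1,0)! = -1  (running -1)
  +(−1)^2/∏(2,0,0,0,2,1)! = 1/4  (running -3/4)
⟨..|..⟩ = √(16/45)·(-3/4) = -0.447214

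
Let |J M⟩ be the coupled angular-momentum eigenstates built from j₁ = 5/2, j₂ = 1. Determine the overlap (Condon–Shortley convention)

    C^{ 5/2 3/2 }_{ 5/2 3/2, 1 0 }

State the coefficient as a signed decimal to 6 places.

j₁+j₂−J=1  J+j₁−j₂=4  J−j₁+j₂=1  j₁+j₂+J+1=7
(j₁±m₁, j₂±m₂, J±M) = (4,1,1,1,4,1)
P² = 576/35
sum k=0..1:
  [0] +1/6 = 1/6
  [1] −1/24 = -1/24
S = 1/8
C² = P²·S² = 9/35 ; C = +0.507093

+√(9/35) ≈ +0.507093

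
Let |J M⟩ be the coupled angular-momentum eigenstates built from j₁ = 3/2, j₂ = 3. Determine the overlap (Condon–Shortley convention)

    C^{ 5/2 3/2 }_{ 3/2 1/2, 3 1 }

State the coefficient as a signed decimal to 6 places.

-0.591608  (= −√(7/20))

triangle: 2!·1!·4!/8! = 48/40320
(j±m)!: 2!·1!·4!·2!·4!·1! = 2304
prefactor² = (2J+1)·Δ·N² = 576/35
  k=0: +1/(0!·2!·1!·4!·0!·0!) = 1/48
  k=1: −1/(1!·1!·0!·3!·1!·1!) = -1/6
Σ = -7/48  ⇒  CG² = 576/35·(-7/48)² = 7/20
CG = −√(7/20) = -0.591608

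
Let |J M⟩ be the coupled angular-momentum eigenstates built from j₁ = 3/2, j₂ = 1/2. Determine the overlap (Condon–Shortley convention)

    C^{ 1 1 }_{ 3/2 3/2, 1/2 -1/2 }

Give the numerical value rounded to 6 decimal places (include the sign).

triangle: 1!·2!·0!/4! = 2/24
(j±m)!: 3!·0!·0!·1!·2!·0! = 12
prefactor² = (2J+1)·Δ·N² = 3
  k=0: +1/(0!·1!·0!·0!·2!·0!) = 1/2
Σ = 1/2  ⇒  CG² = 3·1/2² = 3/4
CG = +√(3/4) = +0.866025

+0.866025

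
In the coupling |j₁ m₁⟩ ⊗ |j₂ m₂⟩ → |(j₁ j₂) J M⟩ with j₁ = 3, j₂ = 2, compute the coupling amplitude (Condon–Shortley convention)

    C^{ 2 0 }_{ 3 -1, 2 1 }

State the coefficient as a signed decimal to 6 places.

+√(1/7) = +0.377964

√[5·3!3!1!/8! · 2!4!3!1!2!2!] = √(36/7)
  +(−1)^2/∏(2,1,2,1,1,0)! = 1/4  (running 1/4)
  +(−1)^3/∏(3,0,1,0,2,1)! = -1/12  (running 1/6)
⟨..|..⟩ = √(36/7)·(1/6) = +0.377964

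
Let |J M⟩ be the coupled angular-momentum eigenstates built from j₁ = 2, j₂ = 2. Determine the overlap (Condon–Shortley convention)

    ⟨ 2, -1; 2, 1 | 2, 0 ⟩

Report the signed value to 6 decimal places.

+√(1/14) = +0.267261

triangle: 2!·2!·2!/7! = 8/5040
(j±m)!: 1!·3!·3!·1!·2!·2! = 144
prefactor² = (2J+1)·Δ·N² = 8/7
  k=1: −1/(1!·1!·2!·2!·0!·0!) = -1/4
  k=2: +1/(2!·0!·1!·1!·1!·1!) = 1/2
Σ = 1/4  ⇒  CG² = 8/7·1/4² = 1/14
CG = +√(1/14) = +0.267261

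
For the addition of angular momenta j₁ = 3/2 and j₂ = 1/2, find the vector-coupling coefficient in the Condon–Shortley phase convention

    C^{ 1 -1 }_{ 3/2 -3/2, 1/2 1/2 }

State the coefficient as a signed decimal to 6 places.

j₁+j₂−J=1  J+j₁−j₂=2  J−j₁+j₂=0  j₁+j₂+J+1=4
(j₁±m₁, j₂±m₂, J±M) = (0,3,1,0,0,2)
P² = 3
sum k=1..1:
  [1] −1/2 = -1/2
S = -1/2
C² = P²·S² = 3/4 ; C = -0.866025

−√(3/4) = -0.866025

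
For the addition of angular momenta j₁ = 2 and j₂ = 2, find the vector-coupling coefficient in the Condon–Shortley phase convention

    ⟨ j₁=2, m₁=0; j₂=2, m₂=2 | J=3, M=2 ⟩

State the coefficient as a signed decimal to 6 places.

triangle: 1!·3!·3!/8! = 36/40320
(j±m)!: 2!·2!·4!·0!·5!·1! = 11520
prefactor² = (2J+1)·Δ·N² = 72
  k=1: −1/(1!·0!·1!·3!·2!·0!) = -1/12
Σ = -1/12  ⇒  CG² = 72·(-1/12)² = 1/2
CG = −√(1/2) = -0.707107

−√(1/2) = -0.707107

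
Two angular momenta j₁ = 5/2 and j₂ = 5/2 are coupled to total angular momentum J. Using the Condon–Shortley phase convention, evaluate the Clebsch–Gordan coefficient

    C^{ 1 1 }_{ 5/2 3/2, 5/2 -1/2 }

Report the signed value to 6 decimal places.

j₁+j₂−J=4  J+j₁−j₂=1  J−j₁+j₂=1  j₁+j₂+J+1=7
(j₁±m₁, j₂±m₂, J±M) = (4,1,2,3,2,0)
P² = 288/35
sum k=1..1:
  [1] −1/6 = -1/6
S = -1/6
C² = P²·S² = 8/35 ; C = -0.478091

−√(8/35) ≈ -0.478091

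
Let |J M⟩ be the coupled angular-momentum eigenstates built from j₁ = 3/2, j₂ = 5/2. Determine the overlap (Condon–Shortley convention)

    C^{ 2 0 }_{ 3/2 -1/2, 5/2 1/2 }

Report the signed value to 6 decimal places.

-0.267261

triangle: 2!·1!·3!/7! = 12/5040
(j±m)!: 1!·2!·3!·2!·2!·2! = 96
prefactor² = (2J+1)·Δ·N² = 8/7
  k=1: −1/(1!·1!·1!·2!·0!·1!) = -1/2
  k=2: +1/(2!·0!·0!·1!·1!·2!) = 1/4
Σ = -1/4  ⇒  CG² = 8/7·(-1/4)² = 1/14
CG = −√(1/14) = -0.267261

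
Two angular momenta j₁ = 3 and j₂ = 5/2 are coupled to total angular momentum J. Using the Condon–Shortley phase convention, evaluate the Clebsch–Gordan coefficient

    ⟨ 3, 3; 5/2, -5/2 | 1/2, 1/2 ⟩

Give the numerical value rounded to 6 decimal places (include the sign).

triangle: 5!*1!*0!/7! = 120/5040
(j±m)!: 6!*0!*0!*5!*1!*0! = 86400
prefactor² = (2J+1)*Δ*N² = 28800/7
  k=0: +1/(0!*5!*0!*0!*1!*0!) = 1/120
Σ = 1/120  ⇒  CG² = 28800/7*1/120² = 2/7
CG = +√(2/7) = +0.534522

+√(2/7) ≈ +0.534522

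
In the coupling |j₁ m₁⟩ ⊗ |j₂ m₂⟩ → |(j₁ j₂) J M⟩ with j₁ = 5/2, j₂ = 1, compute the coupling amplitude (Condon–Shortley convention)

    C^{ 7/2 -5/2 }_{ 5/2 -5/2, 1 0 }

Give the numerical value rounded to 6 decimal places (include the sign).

√[8·0!5!2!/8! · 0!5!1!1!1!6!] = √(28800/7)
  +(−1)^0/∏(0,0,5,1,0,1)! = 1/120  (running 1/120)
⟨..|..⟩ = √(28800/7)·(1/120) = +0.534522

+√(2/7) ≈ +0.534522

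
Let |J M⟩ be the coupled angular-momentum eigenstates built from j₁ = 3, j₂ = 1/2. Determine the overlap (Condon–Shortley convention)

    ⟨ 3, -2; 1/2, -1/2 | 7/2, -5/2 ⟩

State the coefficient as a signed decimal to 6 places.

+√(6/7) = +0.925820

√[8·0!6!1!/8! · 1!5!0!1!1!6!] = √(86400/7)
  +(−1)^0/∏(0,0,5,0,1,1)! = 1/120  (running 1/120)
⟨..|..⟩ = √(86400/7)·(1/120) = +0.925820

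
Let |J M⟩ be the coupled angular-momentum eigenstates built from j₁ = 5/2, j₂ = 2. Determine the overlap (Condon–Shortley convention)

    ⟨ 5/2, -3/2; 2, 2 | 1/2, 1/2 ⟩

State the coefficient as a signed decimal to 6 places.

√[2·4!1!0!/6! · 1!4!4!0!1!0!] = √(192/5)
  +(−1)^4/∏(4,0,0,0,1,0)! = 1/24  (running 1/24)
⟨..|..⟩ = √(192/5)·(1/24) = +0.258199

+0.258199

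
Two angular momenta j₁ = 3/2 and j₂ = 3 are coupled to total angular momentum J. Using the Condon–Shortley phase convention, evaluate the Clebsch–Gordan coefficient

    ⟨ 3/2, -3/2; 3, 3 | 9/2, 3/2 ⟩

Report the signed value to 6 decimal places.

+0.109109

√[10·0!3!6!/10! · 0!3!6!0!6!3!] = √(1555200/7)
  +(−1)^0/∏(0,0,3,6,0,0)! = 1/4320  (running 1/4320)
⟨..|..⟩ = √(1555200/7)·(1/4320) = +0.109109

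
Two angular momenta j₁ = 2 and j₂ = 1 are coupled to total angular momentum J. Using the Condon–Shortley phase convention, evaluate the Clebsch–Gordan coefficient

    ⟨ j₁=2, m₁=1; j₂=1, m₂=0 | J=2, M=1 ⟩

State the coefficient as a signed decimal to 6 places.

triangle: 1!·3!·1!/6! = 6/720
(j±m)!: 3!·1!·1!·1!·3!·1! = 36
prefactor² = (2J+1)·Δ·N² = 3/2
  k=0: +1/(0!·1!·1!·1!·2!·0!) = 1/2
  k=1: −1/(1!·0!·0!·0!·3!·1!) = -1/6
Σ = 1/3  ⇒  CG² = 3/2·1/3² = 1/6
CG = +√(1/6) = +0.408248

+0.408248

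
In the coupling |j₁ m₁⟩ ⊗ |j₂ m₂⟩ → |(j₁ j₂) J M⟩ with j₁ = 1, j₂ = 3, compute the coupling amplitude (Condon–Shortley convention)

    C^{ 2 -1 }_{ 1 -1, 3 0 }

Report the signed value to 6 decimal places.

+√(1/7) ≈ +0.377964

triangle: 2!*0!*4!/7! = 48/5040
(j±m)!: 0!*2!*3!*3!*1!*3! = 432
prefactor² = (2J+1)*Δ*N² = 144/7
  k=2: +1/(2!*0!*0!*1!*0!*3!) = 1/12
Σ = 1/12  ⇒  CG² = 144/7*1/12² = 1/7
CG = +√(1/7) = +0.377964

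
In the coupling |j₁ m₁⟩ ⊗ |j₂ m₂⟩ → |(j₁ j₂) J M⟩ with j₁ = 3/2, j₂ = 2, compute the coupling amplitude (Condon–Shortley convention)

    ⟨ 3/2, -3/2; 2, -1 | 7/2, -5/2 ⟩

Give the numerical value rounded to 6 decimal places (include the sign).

√[8·0!3!4!/8! · 0!3!1!3!1!6!] = √(5184/7)
  +(−1)^0/∏(0,0,3,1,0,3)! = 1/36  (running 1/36)
⟨..|..⟩ = √(5184/7)·(1/36) = +0.755929

+√(4/7) = +0.755929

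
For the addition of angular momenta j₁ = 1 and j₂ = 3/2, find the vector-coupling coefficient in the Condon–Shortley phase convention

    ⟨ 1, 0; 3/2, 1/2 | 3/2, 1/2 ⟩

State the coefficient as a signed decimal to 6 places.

−√(1/15) ≈ -0.258199

j₁+j₂−J=1  J+j₁−j₂=1  J−j₁+j₂=2  j₁+j₂+J+1=5
(j₁±m₁, j₂±m₂, J±M) = (1,1,2,1,2,1)
P² = 4/15
sum k=0..1:
  [0] +1/2 = 1/2
  [1] −1/1 = -1
S = -1/2
C² = P²·S² = 1/15 ; C = -0.258199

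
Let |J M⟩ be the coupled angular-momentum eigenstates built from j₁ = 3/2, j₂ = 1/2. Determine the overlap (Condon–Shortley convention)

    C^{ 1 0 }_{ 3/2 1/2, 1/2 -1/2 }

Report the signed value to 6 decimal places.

√[3·1!2!0!/4! · 2!1!0!1!1!1!] = √(1/2)
  +(−1)^0/∏(0,1,1,0,1,0)! = 1  (running 1)
⟨..|..⟩ = √(1/2)·(1) = +0.707107

+0.707107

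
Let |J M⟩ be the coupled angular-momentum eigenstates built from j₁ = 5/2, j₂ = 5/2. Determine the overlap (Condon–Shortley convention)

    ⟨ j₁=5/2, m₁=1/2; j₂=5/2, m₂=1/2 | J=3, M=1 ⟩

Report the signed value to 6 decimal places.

−√(4/15) ≈ -0.516398

triangle: 2!*3!*3!/9! = 72/362880
(j±m)!: 3!*2!*3!*2!*4!*2! = 6912
prefactor² = (2J+1)*Δ*N² = 48/5
  k=0: +1/(0!*2!*2!*3!*1!*0!) = 1/24
  k=1: −1/(1!*1!*1!*2!*2!*1!) = -1/4
  k=2: +1/(2!*0!*0!*1!*3!*2!) = 1/24
Σ = -1/6  ⇒  CG² = 48/5*(-1/6)² = 4/15
CG = −√(4/15) = -0.516398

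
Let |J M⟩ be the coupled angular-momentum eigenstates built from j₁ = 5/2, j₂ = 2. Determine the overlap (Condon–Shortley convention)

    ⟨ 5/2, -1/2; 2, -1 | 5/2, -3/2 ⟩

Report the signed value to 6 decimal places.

triangle: 2!*3!*2!/8! = 24/40320
(j±m)!: 2!*3!*1!*3!*1!*4! = 1728
prefactor² = (2J+1)*Δ*N² = 216/35
  k=0: +1/(0!*2!*3!*1!*0!*1!) = 1/12
  k=1: −1/(1!*1!*2!*0!*1!*2!) = -1/4
Σ = -1/6  ⇒  CG² = 216/35*(-1/6)² = 6/35
CG = −√(6/35) = -0.414039

-0.414039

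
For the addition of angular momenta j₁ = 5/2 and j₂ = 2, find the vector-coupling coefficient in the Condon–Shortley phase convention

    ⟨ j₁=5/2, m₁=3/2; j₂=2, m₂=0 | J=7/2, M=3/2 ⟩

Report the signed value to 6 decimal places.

+√(2/7) = +0.534522

√[8·1!4!3!/9! · 4!1!2!2!5!2!] = √(512/7)
  +(−1)^0/∏(0,1,1,2,3,1)! = 1/12  (running 1/12)
  +(−1)^1/∏(1,0,0,1,4,2)! = -1/48  (running 1/16)
⟨..|..⟩ = √(512/7)·(1/16) = +0.534522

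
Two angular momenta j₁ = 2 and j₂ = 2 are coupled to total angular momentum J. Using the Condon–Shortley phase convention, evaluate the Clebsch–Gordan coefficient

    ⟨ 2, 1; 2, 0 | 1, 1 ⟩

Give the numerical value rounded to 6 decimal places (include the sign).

−√(3/10) ≈ -0.547723

triangle: 3!*1!*1!/6! = 6/720
(j±m)!: 3!*1!*2!*2!*2!*0! = 48
prefactor² = (2J+1)*Δ*N² = 6/5
  k=1: −1/(1!*2!*0!*1!*1!*0!) = -1/2
Σ = -1/2  ⇒  CG² = 6/5*(-1/2)² = 3/10
CG = −√(3/10) = -0.547723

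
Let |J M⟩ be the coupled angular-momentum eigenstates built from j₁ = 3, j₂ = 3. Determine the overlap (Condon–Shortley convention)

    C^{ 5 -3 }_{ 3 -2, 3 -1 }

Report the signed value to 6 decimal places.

-0.408248  (= −√(1/6))

j₁+j₂−J=1  J+j₁−j₂=5  J−j₁+j₂=5  j₁+j₂+J+1=12
(j₁±m₁, j₂±m₂, J±M) = (1,5,2,4,2,8)
P² = 153600
sum k=0..1:
  [0] +1/1440 = 1/1440
  [1] −1/576 = -1/576
S = -1/960
C² = P²·S² = 1/6 ; C = -0.408248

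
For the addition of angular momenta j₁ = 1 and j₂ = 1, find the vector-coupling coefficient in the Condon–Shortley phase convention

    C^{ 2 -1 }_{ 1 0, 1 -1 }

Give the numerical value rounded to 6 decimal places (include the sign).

j₁+j₂−J=0  J+j₁−j₂=2  J−j₁+j₂=2  j₁+j₂+J+1=5
(j₁±m₁, j₂±m₂, J±M) = (1,1,0,2,1,3)
P² = 2
sum k=0..0:
  [0] +1/2 = 1/2
S = 1/2
C² = P²·S² = 1/2 ; C = +0.707107

+√(1/2) = +0.707107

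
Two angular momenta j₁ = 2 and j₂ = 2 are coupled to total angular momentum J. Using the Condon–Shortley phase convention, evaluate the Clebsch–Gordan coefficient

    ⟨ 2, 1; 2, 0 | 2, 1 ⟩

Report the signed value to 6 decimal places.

−√(1/14) = -0.267261

√[5·2!2!2!/7! · 3!1!2!2!3!1!] = √(8/7)
  +(−1)^0/∏(0,2,1,2,1,0)! = 1/4  (running 1/4)
  +(−1)^1/∏(1,1,0,1,2,1)! = -1/2  (running -1/4)
⟨..|..⟩ = √(8/7)·(-1/4) = -0.267261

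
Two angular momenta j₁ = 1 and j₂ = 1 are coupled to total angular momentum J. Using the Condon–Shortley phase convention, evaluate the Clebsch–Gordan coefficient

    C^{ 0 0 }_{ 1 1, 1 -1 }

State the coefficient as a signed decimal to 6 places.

+√(1/3) = +0.577350

√[1·2!0!0!/3! · 2!0!0!2!0!0!] = √(4/3)
  +(−1)^0/∏(0,2,0,0,0,0)! = 1/2  (running 1/2)
⟨..|..⟩ = √(4/3)·(1/2) = +0.577350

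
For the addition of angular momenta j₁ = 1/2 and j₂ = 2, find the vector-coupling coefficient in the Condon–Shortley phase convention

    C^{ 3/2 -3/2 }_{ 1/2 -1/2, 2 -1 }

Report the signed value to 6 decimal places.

−√(1/5) ≈ -0.447214

j₁+j₂−J=1  J+j₁−j₂=0  J−j₁+j₂=3  j₁+j₂+J+1=5
(j₁±m₁, j₂±m₂, J±M) = (0,1,1,3,0,3)
P² = 36/5
sum k=1..1:
  [1] −1/6 = -1/6
S = -1/6
C² = P²·S² = 1/5 ; C = -0.447214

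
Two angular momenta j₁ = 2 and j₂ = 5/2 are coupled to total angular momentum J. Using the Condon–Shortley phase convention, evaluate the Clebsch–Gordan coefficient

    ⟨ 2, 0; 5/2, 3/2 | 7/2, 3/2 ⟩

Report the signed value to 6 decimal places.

-0.534522

triangle: 1!×3!×4!/9! = 144/362880
(j±m)!: 2!×2!×4!×1!×5!×2! = 23040
prefactor² = (2J+1)×Δ×N² = 512/7
  k=0: +1/(0!×1!×2!×4!×1!×0!) = 1/48
  k=1: −1/(1!×0!×1!×3!×2!×1!) = -1/12
Σ = -1/16  ⇒  CG² = 512/7×(-1/16)² = 2/7
CG = −√(2/7) = -0.534522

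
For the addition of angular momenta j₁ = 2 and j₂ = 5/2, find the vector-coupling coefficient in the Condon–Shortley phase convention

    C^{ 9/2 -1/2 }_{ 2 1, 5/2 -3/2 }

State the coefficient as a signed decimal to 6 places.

j₁+j₂−J=0  J+j₁−j₂=4  J−j₁+j₂=5  j₁+j₂+J+1=10
(j₁±m₁, j₂±m₂, J±M) = (3,1,1,4,4,5)
P² = 23040/7
sum k=0..0:
  [0] +1/144 = 1/144
S = 1/144
C² = P²·S² = 10/63 ; C = +0.398410

+√(10/63) = +0.398410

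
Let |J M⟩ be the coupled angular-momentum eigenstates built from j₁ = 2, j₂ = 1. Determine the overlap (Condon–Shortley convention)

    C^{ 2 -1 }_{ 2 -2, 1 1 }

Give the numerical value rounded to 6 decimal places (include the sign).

triangle: 1!*3!*1!/6! = 6/720
(j±m)!: 0!*4!*2!*0!*1!*3! = 288
prefactor² = (2J+1)*Δ*N² = 12
  k=1: −1/(1!*0!*3!*1!*0!*0!) = -1/6
Σ = -1/6  ⇒  CG² = 12*(-1/6)² = 1/3
CG = −√(1/3) = -0.577350

−√(1/3) ≈ -0.577350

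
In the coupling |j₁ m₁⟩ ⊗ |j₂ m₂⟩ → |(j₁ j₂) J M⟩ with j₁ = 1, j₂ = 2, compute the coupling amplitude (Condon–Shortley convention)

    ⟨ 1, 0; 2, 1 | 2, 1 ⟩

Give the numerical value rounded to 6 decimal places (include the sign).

-0.408248  (= −√(1/6))

√[5·1!1!3!/6! · 1!1!3!1!3!1!] = √(3/2)
  +(−1)^0/∏(0,1,1,3,0,0)! = 1/6  (running 1/6)
  +(−1)^1/∏(1,0,0,2,1,1)! = -1/2  (running -1/3)
⟨..|..⟩ = √(3/2)·(-1/3) = -0.408248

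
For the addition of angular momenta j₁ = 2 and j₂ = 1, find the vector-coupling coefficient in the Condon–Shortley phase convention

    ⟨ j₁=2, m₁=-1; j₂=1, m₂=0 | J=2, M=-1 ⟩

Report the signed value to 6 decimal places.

−√(1/6) = -0.408248

j₁+j₂−J=1  J+j₁−j₂=3  J−j₁+j₂=1  j₁+j₂+J+1=6
(j₁±m₁, j₂±m₂, J±M) = (1,3,1,1,1,3)
P² = 3/2
sum k=0..1:
  [0] +1/6 = 1/6
  [1] −1/2 = -1/2
S = -1/3
C² = P²·S² = 1/6 ; C = -0.408248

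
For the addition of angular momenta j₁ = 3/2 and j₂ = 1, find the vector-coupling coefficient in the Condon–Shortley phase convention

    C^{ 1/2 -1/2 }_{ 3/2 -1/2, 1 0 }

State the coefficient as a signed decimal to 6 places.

-0.577350

√[2·2!1!0!/4! · 1!2!1!1!0!1!] = √(1/3)
  +(−1)^1/∏(1,1,1,0,0,0)! = -1  (running -1)
⟨..|..⟩ = √(1/3)·(-1) = -0.577350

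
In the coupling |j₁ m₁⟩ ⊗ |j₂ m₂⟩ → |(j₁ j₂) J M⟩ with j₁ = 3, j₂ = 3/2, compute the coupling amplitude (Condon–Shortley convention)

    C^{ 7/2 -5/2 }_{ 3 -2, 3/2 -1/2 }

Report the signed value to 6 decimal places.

-0.377964

j₁+j₂−J=1  J+j₁−j₂=5  J−j₁+j₂=2  j₁+j₂+J+1=9
(j₁±m₁, j₂±m₂, J±M) = (1,5,1,2,1,6)
P² = 6400/7
sum k=0..1:
  [0] +1/120 = 1/120
  [1] −1/48 = -1/48
S = -1/80
C² = P²·S² = 1/7 ; C = -0.377964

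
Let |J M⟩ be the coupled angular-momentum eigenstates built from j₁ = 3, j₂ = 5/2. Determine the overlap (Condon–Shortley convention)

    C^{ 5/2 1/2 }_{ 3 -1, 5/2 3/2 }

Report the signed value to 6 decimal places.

j₁+j₂−J=3  J+j₁−j₂=3  J−j₁+j₂=2  j₁+j₂+J+1=9
(j₁±m₁, j₂±m₂, J±M) = (2,4,4,1,3,2)
P² = 576/35
sum k=2..3:
  [2] +1/8 = 1/8
  [3] −1/12 = -1/12
S = 1/24
C² = P²·S² = 1/35 ; C = +0.169031

+0.169031  (= +√(1/35))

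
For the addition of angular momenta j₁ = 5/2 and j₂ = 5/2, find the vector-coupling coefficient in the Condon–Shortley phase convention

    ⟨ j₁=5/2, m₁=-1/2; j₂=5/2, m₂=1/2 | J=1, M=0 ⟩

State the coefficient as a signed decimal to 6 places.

j₁+j₂−J=4  J+j₁−j₂=1  J−j₁+j₂=1  j₁+j₂+J+1=7
(j₁±m₁, j₂±m₂, J±M) = (2,3,3,2,1,1)
P² = 72/35
sum k=2..3:
  [2] +1/4 = 1/4
  [3] −1/6 = -1/6
S = 1/12
C² = P²·S² = 1/70 ; C = +0.119523

+√(1/70) = +0.119523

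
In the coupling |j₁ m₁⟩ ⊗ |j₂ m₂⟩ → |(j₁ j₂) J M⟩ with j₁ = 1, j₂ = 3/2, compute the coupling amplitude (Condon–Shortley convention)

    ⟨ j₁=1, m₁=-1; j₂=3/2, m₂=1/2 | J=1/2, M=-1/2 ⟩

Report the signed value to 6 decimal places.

+√(1/6) = +0.408248

triangle: 2!×0!×1!/4! = 2/24
(j±m)!: 0!×2!×2!×1!×0!×1! = 4
prefactor² = (2J+1)×Δ×N² = 2/3
  k=2: +1/(2!×0!×0!×0!×0!×1!) = 1/2
Σ = 1/2  ⇒  CG² = 2/3×1/2² = 1/6
CG = +√(1/6) = +0.408248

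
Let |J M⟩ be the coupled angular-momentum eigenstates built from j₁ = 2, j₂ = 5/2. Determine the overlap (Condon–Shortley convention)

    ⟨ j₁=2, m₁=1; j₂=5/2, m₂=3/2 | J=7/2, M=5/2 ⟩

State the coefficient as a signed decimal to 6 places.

−√(1/63) = -0.125988

√[8·1!3!4!/9! · 3!1!4!1!6!1!] = √(2304/7)
  +(−1)^0/∏(0,1,1,4,2,0)! = 1/48  (running 1/48)
  +(−1)^1/∏(1,0,0,3,3,1)! = -1/36  (running -1/144)
⟨..|..⟩ = √(2304/7)·(-1/144) = -0.125988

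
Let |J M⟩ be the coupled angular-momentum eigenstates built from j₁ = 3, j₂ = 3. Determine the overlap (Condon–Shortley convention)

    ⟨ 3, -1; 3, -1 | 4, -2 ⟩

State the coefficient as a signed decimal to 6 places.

j₁+j₂−J=2  J+j₁−j₂=4  J−j₁+j₂=4  j₁+j₂+J+1=11
(j₁±m₁, j₂±m₂, J±M) = (2,4,2,4,2,6)
P² = 331776/385
sum k=0..2:
  [0] +1/192 = 1/192
  [1] −1/36 = -1/36
  [2] +1/192 = 1/192
S = -5/288
C² = P²·S² = 20/77 ; C = -0.509647

-0.509647  (= −√(20/77))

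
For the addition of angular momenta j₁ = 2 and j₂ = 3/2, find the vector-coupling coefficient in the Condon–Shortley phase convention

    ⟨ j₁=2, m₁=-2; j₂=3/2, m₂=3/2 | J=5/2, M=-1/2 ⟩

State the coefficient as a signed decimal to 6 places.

−√(6/35) = -0.414039

√[6·1!3!2!/7! · 0!4!3!0!2!3!] = √(864/35)
  +(−1)^1/∏(1,0,3,2,0,0)! = -1/12  (running -1/12)
⟨..|..⟩ = √(864/35)·(-1/12) = -0.414039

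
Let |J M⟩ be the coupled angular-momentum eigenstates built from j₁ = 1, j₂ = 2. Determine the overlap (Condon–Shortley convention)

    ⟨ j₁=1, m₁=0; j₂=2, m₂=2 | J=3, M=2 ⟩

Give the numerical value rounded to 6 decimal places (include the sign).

triangle: 0!*2!*4!/7! = 48/5040
(j±m)!: 1!*1!*4!*0!*5!*1! = 2880
prefactor² = (2J+1)*Δ*N² = 192
  k=0: +1/(0!*0!*1!*4!*1!*0!) = 1/24
Σ = 1/24  ⇒  CG² = 192*1/24² = 1/3
CG = +√(1/3) = +0.577350

+√(1/3) ≈ +0.577350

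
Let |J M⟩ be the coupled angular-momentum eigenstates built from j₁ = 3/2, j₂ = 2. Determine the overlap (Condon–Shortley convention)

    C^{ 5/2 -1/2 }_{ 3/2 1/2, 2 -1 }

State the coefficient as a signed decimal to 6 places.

+0.597614

j₁+j₂−J=1  J+j₁−j₂=2  J−j₁+j₂=3  j₁+j₂+J+1=7
(j₁±m₁, j₂±m₂, J±M) = (2,1,1,3,2,3)
P² = 72/35
sum k=0..1:
  [0] +1/2 = 1/2
  [1] −1/12 = -1/12
S = 5/12
C² = P²·S² = 5/14 ; C = +0.597614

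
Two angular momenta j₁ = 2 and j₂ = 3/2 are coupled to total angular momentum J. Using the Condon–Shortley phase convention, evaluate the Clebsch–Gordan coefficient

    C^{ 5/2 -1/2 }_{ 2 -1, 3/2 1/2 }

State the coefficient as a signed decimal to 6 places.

triangle: 1!*3!*2!/7! = 12/5040
(j±m)!: 1!*3!*2!*1!*2!*3! = 144
prefactor² = (2J+1)*Δ*N² = 72/35
  k=0: +1/(0!*1!*3!*2!*0!*0!) = 1/12
  k=1: −1/(1!*0!*2!*1!*1!*1!) = -1/2
Σ = -5/12  ⇒  CG² = 72/35*(-5/12)² = 5/14
CG = −√(5/14) = -0.597614

-0.597614  (= −√(5/14))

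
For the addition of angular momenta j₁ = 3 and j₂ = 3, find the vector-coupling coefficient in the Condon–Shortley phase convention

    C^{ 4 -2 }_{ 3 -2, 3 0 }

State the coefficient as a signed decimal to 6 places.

+0.139573

j₁+j₂−J=2  J+j₁−j₂=4  J−j₁+j₂=4  j₁+j₂+J+1=11
(j₁±m₁, j₂±m₂, J±M) = (1,5,3,3,2,6)
P² = 124416/77
sum k=1..2:
  [1] −1/96 = -1/96
  [2] +1/72 = 1/72
S = 1/288
C² = P²·S² = 3/154 ; C = +0.139573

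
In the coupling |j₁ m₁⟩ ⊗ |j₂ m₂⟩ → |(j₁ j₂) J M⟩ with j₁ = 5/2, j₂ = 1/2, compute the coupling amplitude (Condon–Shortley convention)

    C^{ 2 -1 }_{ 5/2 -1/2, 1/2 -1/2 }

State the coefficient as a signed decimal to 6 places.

j₁+j₂−J=1  J+j₁−j₂=4  J−j₁+j₂=0  j₁+j₂+J+1=6
(j₁±m₁, j₂±m₂, J±M) = (2,3,0,1,1,3)
P² = 12
sum k=0..0:
  [0] +1/6 = 1/6
S = 1/6
C² = P²·S² = 1/3 ; C = +0.577350

+√(1/3) = +0.577350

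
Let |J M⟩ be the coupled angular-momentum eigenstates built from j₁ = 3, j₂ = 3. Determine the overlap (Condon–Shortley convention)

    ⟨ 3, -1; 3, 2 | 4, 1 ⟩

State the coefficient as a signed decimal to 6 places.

+0.455842

j₁+j₂−J=2  J+j₁−j₂=4  J−j₁+j₂=4  j₁+j₂+J+1=11
(j₁±m₁, j₂±m₂, J±M) = (2,4,5,1,5,3)
P² = 82944/77
sum k=1..2:
  [1] −1/144 = -1/144
  [2] +1/48 = 1/48
S = 1/72
C² = P²·S² = 16/77 ; C = +0.455842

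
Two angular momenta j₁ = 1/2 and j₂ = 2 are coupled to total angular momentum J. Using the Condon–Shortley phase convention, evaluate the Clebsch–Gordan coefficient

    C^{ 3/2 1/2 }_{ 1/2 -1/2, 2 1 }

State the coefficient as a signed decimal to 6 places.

-0.774597

triangle: 1!×0!×3!/5! = 6/120
(j±m)!: 0!×1!×3!×1!×2!×1! = 12
prefactor² = (2J+1)×Δ×N² = 12/5
  k=1: −1/(1!×0!×0!×2!×0!×1!) = -1/2
Σ = -1/2  ⇒  CG² = 12/5×(-1/2)² = 3/5
CG = −√(3/5) = -0.774597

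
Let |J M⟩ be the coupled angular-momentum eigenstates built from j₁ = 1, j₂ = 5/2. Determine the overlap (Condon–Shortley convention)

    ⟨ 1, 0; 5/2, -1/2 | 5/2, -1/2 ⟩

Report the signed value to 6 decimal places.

+√(1/35) = +0.169031

j₁+j₂−J=1  J+j₁−j₂=1  J−j₁+j₂=4  j₁+j₂+J+1=7
(j₁±m₁, j₂±m₂, J±M) = (1,1,2,3,2,3)
P² = 144/35
sum k=0..1:
  [0] +1/4 = 1/4
  [1] −1/6 = -1/6
S = 1/12
C² = P²·S² = 1/35 ; C = +0.169031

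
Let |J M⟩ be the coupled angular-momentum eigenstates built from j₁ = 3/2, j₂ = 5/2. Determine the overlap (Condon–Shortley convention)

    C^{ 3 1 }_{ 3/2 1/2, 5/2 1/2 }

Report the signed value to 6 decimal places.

triangle: 1!*2!*4!/8! = 48/40320
(j±m)!: 2!*1!*3!*2!*4!*2! = 1152
prefactor² = (2J+1)*Δ*N² = 48/5
  k=0: +1/(0!*1!*1!*3!*1!*1!) = 1/6
  k=1: −1/(1!*0!*0!*2!*2!*2!) = -1/8
Σ = 1/24  ⇒  CG² = 48/5*1/24² = 1/60
CG = +√(1/60) = +0.129099

+√(1/60) = +0.129099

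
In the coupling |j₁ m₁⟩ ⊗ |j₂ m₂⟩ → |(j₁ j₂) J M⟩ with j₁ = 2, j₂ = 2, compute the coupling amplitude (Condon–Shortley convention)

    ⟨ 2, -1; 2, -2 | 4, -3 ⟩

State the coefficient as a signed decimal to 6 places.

triangle: 0!×4!×4!/9! = 576/362880
(j±m)!: 1!×3!×0!×4!×1!×7! = 725760
prefactor² = (2J+1)×Δ×N² = 10368
  k=0: +1/(0!×0!×3!×0!×1!×4!) = 1/144
Σ = 1/144  ⇒  CG² = 10368×1/144² = 1/2
CG = +√(1/2) = +0.707107

+√(1/2) = +0.707107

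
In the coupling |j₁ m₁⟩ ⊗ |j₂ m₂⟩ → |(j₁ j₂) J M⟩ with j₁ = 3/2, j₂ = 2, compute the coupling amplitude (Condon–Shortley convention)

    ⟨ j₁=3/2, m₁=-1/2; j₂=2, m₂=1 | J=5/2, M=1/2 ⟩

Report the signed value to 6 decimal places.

triangle: 1!×2!×3!/7! = 12/5040
(j±m)!: 1!×2!×3!×1!×3!×2! = 144
prefactor² = (2J+1)×Δ×N² = 72/35
  k=0: +1/(0!×1!×2!×3!×0!×0!) = 1/12
  k=1: −1/(1!×0!×1!×2!×1!×1!) = -1/2
Σ = -5/12  ⇒  CG² = 72/35×(-5/12)² = 5/14
CG = −√(5/14) = -0.597614

−√(5/14) ≈ -0.597614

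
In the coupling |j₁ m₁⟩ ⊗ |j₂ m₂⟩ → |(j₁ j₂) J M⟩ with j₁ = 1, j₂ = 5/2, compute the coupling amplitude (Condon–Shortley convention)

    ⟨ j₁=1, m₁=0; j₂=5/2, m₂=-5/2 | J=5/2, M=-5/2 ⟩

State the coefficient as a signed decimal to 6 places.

+√(5/7) = +0.845154

j₁+j₂−J=1  J+j₁−j₂=1  J−j₁+j₂=4  j₁+j₂+J+1=7
(j₁±m₁, j₂±m₂, J±M) = (1,1,0,5,0,5)
P² = 2880/7
sum k=0..0:
  [0] +1/24 = 1/24
S = 1/24
C² = P²·S² = 5/7 ; C = +0.845154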